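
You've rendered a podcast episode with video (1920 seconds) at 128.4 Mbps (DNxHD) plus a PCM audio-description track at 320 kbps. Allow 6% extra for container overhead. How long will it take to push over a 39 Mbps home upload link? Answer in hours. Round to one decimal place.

1.9 hours

Audio: 320 kbps = 0.320 Mbps.
Total bitrate: 128.720 Mbps.
File: 128.720 Mbps × 1920 s = 247142.4 Mb.
With 6% container overhead: ×1.06. → 261970.9 Mb.
At 39 Mbps: 261970.9 / 39 = 6717.2 s ≈ 1.87 hours.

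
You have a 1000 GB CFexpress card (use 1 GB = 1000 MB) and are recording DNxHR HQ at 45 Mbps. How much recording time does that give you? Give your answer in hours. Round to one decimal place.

Capacity: 1000 GB = 8,000,000 Mb.
Recording time: 8,000,000 / 45.000 = 177,778 s ≈ 49.4 hours.

49.4 hours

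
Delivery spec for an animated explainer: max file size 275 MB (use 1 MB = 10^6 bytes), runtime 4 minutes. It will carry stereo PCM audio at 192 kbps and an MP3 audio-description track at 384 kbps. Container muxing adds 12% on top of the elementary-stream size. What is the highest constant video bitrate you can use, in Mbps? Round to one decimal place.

Budget: 275 MB = 2200.0 Mb.
Stream payload after overhead: 2200.0 / 1.12 = 1964.3 Mb.
4 min = 240 s
Total bitrate budget: 1964.3 Mb / 240 s = 8.185 Mbps.
Audio total: 192 + 384 = 576 kbps = 0.576 Mbps.
Video: 8.185 − 0.576 = 7.609 Mbps.

7.6 Mbps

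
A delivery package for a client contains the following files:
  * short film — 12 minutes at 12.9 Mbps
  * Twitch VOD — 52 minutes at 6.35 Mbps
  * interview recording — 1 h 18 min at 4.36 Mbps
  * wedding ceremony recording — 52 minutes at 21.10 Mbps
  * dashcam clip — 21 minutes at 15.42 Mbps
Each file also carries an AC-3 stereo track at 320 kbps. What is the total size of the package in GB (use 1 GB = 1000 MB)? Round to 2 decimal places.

17.36 GB

Audio: 320 kbps = 0.320 Mbps.
short film: 13.220 Mbps × 720 s = 9518.4 Mb
Twitch VOD: 6.670 Mbps × 3120 s = 20810.4 Mb
interview recording: 4.680 Mbps × 4680 s = 21902.4 Mb
wedding ceremony recording: 21.420 Mbps × 3120 s = 66830.4 Mb
dashcam clip: 15.740 Mbps × 1260 s = 19832.4 Mb
Total: 138894.0 Mb = 17361.8 MB.
= 17.36 GB.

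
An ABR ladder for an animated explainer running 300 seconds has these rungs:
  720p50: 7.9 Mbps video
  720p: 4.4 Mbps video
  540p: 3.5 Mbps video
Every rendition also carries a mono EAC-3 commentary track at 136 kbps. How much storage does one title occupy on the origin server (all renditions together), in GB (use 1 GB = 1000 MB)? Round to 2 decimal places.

0.61 GB

Audio: 136 kbps = 0.136 Mbps.
Sum of rendition bitrates: (7.9+0.136) + (4.4+0.136) + (3.5+0.136) = 16.208 Mbps.
× 300 s = 4,862 Mb = 607.8 MB = 0.6078 GB.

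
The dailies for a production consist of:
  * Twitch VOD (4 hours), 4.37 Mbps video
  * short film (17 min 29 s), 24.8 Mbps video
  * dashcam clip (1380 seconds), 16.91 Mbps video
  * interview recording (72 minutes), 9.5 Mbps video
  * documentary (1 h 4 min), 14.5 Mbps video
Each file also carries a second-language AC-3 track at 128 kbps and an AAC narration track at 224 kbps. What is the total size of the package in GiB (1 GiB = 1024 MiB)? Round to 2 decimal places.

Audio total: 128 + 224 = 352 kbps = 0.352 Mbps.
Twitch VOD: 4.722 Mbps × 14400 s = 67996.8 Mb
short film: 25.152 Mbps × 1049 s = 26384.4 Mb
dashcam clip: 17.262 Mbps × 1380 s = 23821.6 Mb
interview recording: 9.852 Mbps × 4320 s = 42560.6 Mb
documentary: 14.852 Mbps × 3840 s = 57031.7 Mb
Total: 217795.1 Mb = 27224.4 MB.
= 25.35 GiB.

25.35 GiB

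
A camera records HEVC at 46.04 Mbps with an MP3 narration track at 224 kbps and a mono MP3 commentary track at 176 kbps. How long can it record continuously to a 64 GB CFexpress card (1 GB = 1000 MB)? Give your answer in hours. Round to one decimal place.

Audio total: 224 + 176 = 400 kbps = 0.400 Mbps.
Total bitrate: 46.04 + 0.400 = 46.440 Mbps.
Capacity: 64 GB = 512,000 Mb.
Recording time: 512,000 / 46.440 = 11,025 s ≈ 3.06 hours.

3.1 hours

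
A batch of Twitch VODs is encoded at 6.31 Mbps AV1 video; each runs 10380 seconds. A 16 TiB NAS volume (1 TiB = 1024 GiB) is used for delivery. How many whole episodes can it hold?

2148

Per item: 6.310 Mbps × 10380 s = 65,498 Mb = 8,187 MB.
Capacity: 16 TiB = 140,737,488 Mb; 2148.74 items → 2148 complete.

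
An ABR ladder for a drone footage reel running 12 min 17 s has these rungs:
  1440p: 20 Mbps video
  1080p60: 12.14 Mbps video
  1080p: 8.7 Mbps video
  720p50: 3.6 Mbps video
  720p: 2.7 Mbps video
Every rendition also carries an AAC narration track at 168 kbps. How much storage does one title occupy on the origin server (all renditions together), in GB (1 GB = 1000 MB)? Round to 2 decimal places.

4.42 GB

12 min 17 s = 737 s
Audio: 168 kbps = 0.168 Mbps.
Sum of rendition bitrates: (20+0.168) + (12.14+0.168) + (8.7+0.168) + (3.6+0.168) + (2.7+0.168) = 47.980 Mbps.
× 737 s = 35,361 Mb = 4,420 MB = 4.420 GB.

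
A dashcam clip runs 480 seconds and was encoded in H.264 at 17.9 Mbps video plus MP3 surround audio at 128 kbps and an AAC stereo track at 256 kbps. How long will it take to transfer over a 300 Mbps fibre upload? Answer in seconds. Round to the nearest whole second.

Audio total: 128 + 256 = 384 kbps = 0.384 Mbps.
Total bitrate: 18.284 Mbps.
File: 18.284 Mbps × 480 s = 8776.3 Mb.
At 300 Mbps: 8776.3 / 300 = 29.3 s ≈ 29.3 seconds.

29 seconds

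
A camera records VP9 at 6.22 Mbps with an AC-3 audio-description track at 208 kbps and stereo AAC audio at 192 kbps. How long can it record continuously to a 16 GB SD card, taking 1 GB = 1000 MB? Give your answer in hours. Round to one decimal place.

Audio total: 208 + 192 = 400 kbps = 0.400 Mbps.
Total bitrate: 6.22 + 0.400 = 6.620 Mbps.
Capacity: 16 GB = 128,000 Mb.
Recording time: 128,000 / 6.620 = 19,335 s ≈ 5.37 hours.

5.4 hours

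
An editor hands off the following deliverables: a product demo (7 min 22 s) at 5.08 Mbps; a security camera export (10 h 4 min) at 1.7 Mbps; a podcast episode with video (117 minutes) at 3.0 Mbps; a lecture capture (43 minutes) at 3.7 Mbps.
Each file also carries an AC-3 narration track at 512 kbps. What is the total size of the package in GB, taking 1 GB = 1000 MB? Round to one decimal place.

Audio: 512 kbps = 0.512 Mbps.
product demo: 5.592 Mbps × 442 s = 2471.7 Mb
security camera export: 2.212 Mbps × 36240 s = 80162.9 Mb
podcast episode with video: 3.512 Mbps × 7020 s = 24654.2 Mb
lecture capture: 4.212 Mbps × 2580 s = 10867.0 Mb
Total: 118155.7 Mb = 14769.5 MB.
= 14.77 GB.

14.8 GB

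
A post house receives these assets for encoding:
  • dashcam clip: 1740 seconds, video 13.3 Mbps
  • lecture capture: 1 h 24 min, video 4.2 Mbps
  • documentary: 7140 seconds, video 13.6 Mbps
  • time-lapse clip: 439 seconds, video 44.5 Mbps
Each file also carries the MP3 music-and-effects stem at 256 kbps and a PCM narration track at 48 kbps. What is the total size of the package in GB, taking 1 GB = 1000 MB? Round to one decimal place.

20.7 GB

Audio total: 256 + 48 = 304 kbps = 0.304 Mbps.
dashcam clip: 13.604 Mbps × 1740 s = 23671.0 Mb
lecture capture: 4.504 Mbps × 5040 s = 22700.2 Mb
documentary: 13.904 Mbps × 7140 s = 99274.6 Mb
time-lapse clip: 44.804 Mbps × 439 s = 19669.0 Mb
Total: 165314.6 Mb = 20664.3 MB.
= 20.66 GB.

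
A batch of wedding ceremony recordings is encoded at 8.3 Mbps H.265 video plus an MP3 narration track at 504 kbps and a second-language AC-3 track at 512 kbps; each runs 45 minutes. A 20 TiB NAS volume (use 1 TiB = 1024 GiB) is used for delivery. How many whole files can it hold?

45 min = 2700 s
Audio total: 504 + 512 = 1016 kbps = 1.016 Mbps.
Total bitrate: 9.316 Mbps.
Per item: 9.316 Mbps × 2700 s = 25,153 Mb = 3,144 MB.
Capacity: 20 TiB = 175,921,860 Mb; 6994.02 items → 6994 complete.

6994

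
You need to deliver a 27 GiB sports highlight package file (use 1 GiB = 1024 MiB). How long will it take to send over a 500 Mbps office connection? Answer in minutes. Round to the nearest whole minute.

8 minutes

File: 27 GiB = 231928.2 Mb.
At 500 Mbps: 231928.2 / 500 = 463.9 s ≈ 7.73 minutes.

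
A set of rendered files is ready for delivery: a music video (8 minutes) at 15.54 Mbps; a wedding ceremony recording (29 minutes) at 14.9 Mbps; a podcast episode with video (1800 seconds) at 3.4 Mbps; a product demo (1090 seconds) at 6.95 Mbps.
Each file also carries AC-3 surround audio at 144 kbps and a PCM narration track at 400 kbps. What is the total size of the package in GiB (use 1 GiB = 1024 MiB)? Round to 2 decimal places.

Audio total: 144 + 400 = 544 kbps = 0.544 Mbps.
music video: 16.084 Mbps × 480 s = 7720.3 Mb
wedding ceremony recording: 15.444 Mbps × 1740 s = 26872.6 Mb
podcast episode with video: 3.944 Mbps × 1800 s = 7099.2 Mb
product demo: 7.494 Mbps × 1090 s = 8168.5 Mb
Total: 49860.5 Mb = 6232.6 MB.
= 5.805 GiB.

5.80 GiB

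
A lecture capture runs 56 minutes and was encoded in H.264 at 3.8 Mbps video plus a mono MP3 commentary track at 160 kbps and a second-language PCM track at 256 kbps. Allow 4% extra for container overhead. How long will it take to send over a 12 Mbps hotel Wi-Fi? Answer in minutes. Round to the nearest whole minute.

20 minutes

56 min = 3360 s
Audio total: 160 + 256 = 416 kbps = 0.416 Mbps.
Total bitrate: 4.216 Mbps.
File: 4.216 Mbps × 3360 s = 14165.8 Mb.
With 4% container overhead: ×1.04. → 14732.4 Mb.
At 12 Mbps: 14732.4 / 12 = 1227.7 s ≈ 20.5 minutes.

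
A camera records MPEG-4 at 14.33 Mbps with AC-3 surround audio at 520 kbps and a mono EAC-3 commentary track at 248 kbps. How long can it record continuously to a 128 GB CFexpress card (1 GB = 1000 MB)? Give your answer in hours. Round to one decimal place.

18.8 hours

Audio total: 520 + 248 = 768 kbps = 0.768 Mbps.
Total bitrate: 14.33 + 0.768 = 15.098 Mbps.
Capacity: 128 GB = 1,024,000 Mb.
Recording time: 1,024,000 / 15.098 = 67,824 s ≈ 18.8 hours.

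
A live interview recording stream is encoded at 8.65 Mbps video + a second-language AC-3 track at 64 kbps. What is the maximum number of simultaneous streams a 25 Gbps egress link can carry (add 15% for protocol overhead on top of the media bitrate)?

Audio: 64 kbps = 0.064 Mbps.
Per-viewer media rate: 8.714 Mbps.
On the wire with 15% overhead: 10.021 Mbps.
25 Gbps = 25,000 Mbps; 25,000 / 10.021 = 2494.74 → 2494 viewers.

2494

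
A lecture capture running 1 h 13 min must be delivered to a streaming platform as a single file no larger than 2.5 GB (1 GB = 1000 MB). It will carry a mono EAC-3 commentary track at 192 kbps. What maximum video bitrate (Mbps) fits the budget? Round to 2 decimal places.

4.37 Mbps

Budget: 2.5 GB = 20000.0 Mb.
1 h 13 min = 73 min = 4380 s
Total bitrate budget: 20000.0 Mb / 4380 s = 4.566 Mbps.
Audio: 192 kbps = 0.192 Mbps.
Video: 4.566 − 0.192 = 4.374 Mbps.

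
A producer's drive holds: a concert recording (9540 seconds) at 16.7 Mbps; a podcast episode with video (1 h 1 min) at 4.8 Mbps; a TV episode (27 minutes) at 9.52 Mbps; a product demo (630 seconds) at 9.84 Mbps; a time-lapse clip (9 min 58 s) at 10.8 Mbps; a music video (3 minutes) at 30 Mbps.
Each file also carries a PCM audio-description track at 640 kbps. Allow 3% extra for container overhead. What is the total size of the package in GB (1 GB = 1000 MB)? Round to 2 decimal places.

28.42 GB

Audio: 640 kbps = 0.640 Mbps.
concert recording: 17.340 Mbps × 9540 s × 1.03 = 170386.3 Mb
podcast episode with video: 5.440 Mbps × 3660 s × 1.03 = 20507.7 Mb
TV episode: 10.160 Mbps × 1620 s × 1.03 = 16953.0 Mb
product demo: 10.480 Mbps × 630 s × 1.03 = 6800.5 Mb
time-lapse clip: 11.440 Mbps × 598 s × 1.03 = 7046.4 Mb
music video: 30.640 Mbps × 180 s × 1.03 = 5680.7 Mb
Total: 227374.5 Mb = 28421.8 MB.
= 28.42 GB.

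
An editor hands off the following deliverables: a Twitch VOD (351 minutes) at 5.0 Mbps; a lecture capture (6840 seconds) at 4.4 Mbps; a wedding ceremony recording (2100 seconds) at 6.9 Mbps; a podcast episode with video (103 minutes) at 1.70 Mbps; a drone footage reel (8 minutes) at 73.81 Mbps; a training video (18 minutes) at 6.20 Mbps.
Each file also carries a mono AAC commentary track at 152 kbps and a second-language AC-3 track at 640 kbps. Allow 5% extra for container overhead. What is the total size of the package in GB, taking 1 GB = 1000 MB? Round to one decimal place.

Audio total: 152 + 640 = 792 kbps = 0.792 Mbps.
Twitch VOD: 5.792 Mbps × 21060 s × 1.05 = 128078.5 Mb
lecture capture: 5.192 Mbps × 6840 s × 1.05 = 37288.9 Mb
wedding ceremony recording: 7.692 Mbps × 2100 s × 1.05 = 16960.9 Mb
podcast episode with video: 2.492 Mbps × 6180 s × 1.05 = 16170.6 Mb
drone footage reel: 74.602 Mbps × 480 s × 1.05 = 37599.4 Mb
training video: 6.992 Mbps × 1080 s × 1.05 = 7928.9 Mb
Total: 244027.2 Mb = 30503.4 MB.
= 30.50 GB.

30.5 GB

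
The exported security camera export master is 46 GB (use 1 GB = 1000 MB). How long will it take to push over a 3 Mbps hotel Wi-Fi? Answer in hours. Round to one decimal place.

34.1 hours

File: 46 GB = 368000.0 Mb.
At 3 Mbps: 368000.0 / 3 = 122666.7 s ≈ 34.1 hours.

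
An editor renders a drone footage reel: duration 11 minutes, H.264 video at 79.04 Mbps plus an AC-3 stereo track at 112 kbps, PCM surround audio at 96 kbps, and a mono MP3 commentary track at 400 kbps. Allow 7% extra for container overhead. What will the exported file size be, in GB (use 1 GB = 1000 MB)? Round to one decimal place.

7.0 GB

11 min = 660 s
Audio total: 112 + 96 + 400 = 608 kbps = 0.608 Mbps.
Total bitrate: 79.04 + 0.608 = 79.648 Mbps.
Stream data: 79.648 Mbps × 660 s = 52567.7 Mb.
With 7% container overhead: ×1.07.
56,247 Mb ÷ 8 = 7,031 MB → 7.031 GB.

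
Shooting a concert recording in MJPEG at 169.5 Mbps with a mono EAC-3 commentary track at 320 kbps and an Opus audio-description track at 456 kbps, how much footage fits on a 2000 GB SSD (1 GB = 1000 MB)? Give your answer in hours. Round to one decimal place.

26.1 hours

Audio total: 320 + 456 = 776 kbps = 0.776 Mbps.
Total bitrate: 169.5 + 0.776 = 170.276 Mbps.
Capacity: 2000 GB = 16,000,000 Mb.
Recording time: 16,000,000 / 170.276 = 93,965 s ≈ 26.1 hours.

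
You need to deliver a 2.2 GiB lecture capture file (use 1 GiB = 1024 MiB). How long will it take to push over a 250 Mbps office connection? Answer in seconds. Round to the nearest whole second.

76 seconds

File: 2.2 GiB = 18897.9 Mb.
At 250 Mbps: 18897.9 / 250 = 75.6 s ≈ 75.6 seconds.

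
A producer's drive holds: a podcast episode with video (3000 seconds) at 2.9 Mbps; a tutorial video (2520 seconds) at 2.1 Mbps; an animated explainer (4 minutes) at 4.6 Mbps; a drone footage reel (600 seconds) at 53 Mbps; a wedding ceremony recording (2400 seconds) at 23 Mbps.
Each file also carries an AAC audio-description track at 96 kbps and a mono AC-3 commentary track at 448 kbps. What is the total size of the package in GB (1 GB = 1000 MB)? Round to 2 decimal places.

Audio total: 96 + 448 = 544 kbps = 0.544 Mbps.
podcast episode with video: 3.444 Mbps × 3000 s = 10332.0 Mb
tutorial video: 2.644 Mbps × 2520 s = 6662.9 Mb
animated explainer: 5.144 Mbps × 240 s = 1234.6 Mb
drone footage reel: 53.544 Mbps × 600 s = 32126.4 Mb
wedding ceremony recording: 23.544 Mbps × 2400 s = 56505.6 Mb
Total: 106861.4 Mb = 13357.7 MB.
= 13.36 GB.

13.36 GB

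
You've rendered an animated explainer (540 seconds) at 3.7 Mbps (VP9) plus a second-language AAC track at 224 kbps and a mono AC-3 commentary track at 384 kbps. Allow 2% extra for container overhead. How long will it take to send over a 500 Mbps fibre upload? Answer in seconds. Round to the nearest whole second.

5 seconds

Audio total: 224 + 384 = 608 kbps = 0.608 Mbps.
Total bitrate: 4.308 Mbps.
File: 4.308 Mbps × 540 s = 2326.3 Mb.
With 2% container overhead: ×1.02. → 2372.8 Mb.
At 500 Mbps: 2372.8 / 500 = 4.7 s ≈ 4.75 seconds.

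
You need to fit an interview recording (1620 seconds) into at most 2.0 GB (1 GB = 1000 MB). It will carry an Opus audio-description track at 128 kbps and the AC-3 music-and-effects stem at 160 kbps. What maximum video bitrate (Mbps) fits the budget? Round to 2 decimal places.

Budget: 2.0 GB = 16000.0 Mb.
Total bitrate budget: 16000.0 Mb / 1620 s = 9.877 Mbps.
Audio total: 128 + 160 = 288 kbps = 0.288 Mbps.
Video: 9.877 − 0.288 = 9.589 Mbps.

9.59 Mbps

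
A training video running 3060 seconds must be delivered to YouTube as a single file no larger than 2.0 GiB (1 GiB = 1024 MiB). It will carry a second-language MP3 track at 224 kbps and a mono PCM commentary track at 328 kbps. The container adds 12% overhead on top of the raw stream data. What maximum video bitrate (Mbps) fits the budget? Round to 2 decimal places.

4.46 Mbps

Budget: 2.0 GiB = 17179.9 Mb.
Stream payload after overhead: 17179.9 / 1.12 = 15339.2 Mb.
Total bitrate budget: 15339.2 Mb / 3060 s = 5.013 Mbps.
Audio total: 224 + 328 = 552 kbps = 0.552 Mbps.
Video: 5.013 − 0.552 = 4.461 Mbps.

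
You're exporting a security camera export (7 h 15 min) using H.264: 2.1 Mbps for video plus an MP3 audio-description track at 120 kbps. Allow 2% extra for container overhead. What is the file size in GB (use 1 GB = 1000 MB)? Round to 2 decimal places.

7.39 GB

7 h 15 min = 435 min = 26100 s
Audio: 120 kbps = 0.120 Mbps.
Total bitrate: 2.1 + 0.120 = 2.220 Mbps.
Stream data: 2.220 Mbps × 26100 s = 57942.0 Mb.
With 2% container overhead: ×1.02.
59,101 Mb ÷ 8 = 7,388 MB → 7.388 GB.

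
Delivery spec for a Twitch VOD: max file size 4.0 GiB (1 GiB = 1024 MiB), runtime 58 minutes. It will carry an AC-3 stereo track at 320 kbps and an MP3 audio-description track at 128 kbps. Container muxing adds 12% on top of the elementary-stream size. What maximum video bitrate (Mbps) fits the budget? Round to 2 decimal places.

Budget: 4.0 GiB = 34359.7 Mb.
Stream payload after overhead: 34359.7 / 1.12 = 30678.3 Mb.
58 min = 3480 s
Total bitrate budget: 30678.3 Mb / 3480 s = 8.816 Mbps.
Audio total: 320 + 128 = 448 kbps = 0.448 Mbps.
Video: 8.816 − 0.448 = 8.368 Mbps.

8.37 Mbps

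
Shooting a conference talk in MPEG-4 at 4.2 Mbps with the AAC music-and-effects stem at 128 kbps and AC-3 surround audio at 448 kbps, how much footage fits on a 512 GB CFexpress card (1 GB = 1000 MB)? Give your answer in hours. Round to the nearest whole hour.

238 hours

Audio total: 128 + 448 = 576 kbps = 0.576 Mbps.
Total bitrate: 4.2 + 0.576 = 4.776 Mbps.
Capacity: 512 GB = 4,096,000 Mb.
Recording time: 4,096,000 / 4.776 = 857,621 s ≈ 238 hours.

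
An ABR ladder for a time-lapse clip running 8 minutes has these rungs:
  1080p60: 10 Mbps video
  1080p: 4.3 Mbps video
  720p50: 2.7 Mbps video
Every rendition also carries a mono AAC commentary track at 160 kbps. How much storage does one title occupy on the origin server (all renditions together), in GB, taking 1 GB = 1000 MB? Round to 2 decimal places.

8 min = 480 s
Audio: 160 kbps = 0.160 Mbps.
Sum of rendition bitrates: (10+0.160) + (4.3+0.160) + (2.7+0.160) = 17.480 Mbps.
× 480 s = 8,390 Mb = 1,049 MB = 1.049 GB.

1.05 GB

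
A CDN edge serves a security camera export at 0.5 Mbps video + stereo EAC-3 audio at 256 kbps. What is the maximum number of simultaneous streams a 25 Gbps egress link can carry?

Audio: 256 kbps = 0.256 Mbps.
Per-viewer media rate: 0.756 Mbps.
25 Gbps = 25,000 Mbps; 25,000 / 0.756 = 33068.78 → 33068 viewers.

33068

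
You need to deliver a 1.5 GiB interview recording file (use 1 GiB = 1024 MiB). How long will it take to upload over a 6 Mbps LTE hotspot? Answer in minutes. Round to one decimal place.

35.8 minutes

File: 1.5 GiB = 12884.9 Mb.
At 6 Mbps: 12884.9 / 6 = 2147.5 s ≈ 35.8 minutes.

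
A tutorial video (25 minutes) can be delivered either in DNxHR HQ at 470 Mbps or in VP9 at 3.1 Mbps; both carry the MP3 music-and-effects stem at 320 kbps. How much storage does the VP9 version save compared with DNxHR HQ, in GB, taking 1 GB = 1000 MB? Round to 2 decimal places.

25 min = 1500 s
Audio: 320 kbps = 0.320 Mbps.
DNxHR HQ: 470.320 Mbps × 1500 s = 705480.0 Mb = 88.185 GB.
VP9: 3.420 Mbps × 1500 s = 5130.0 Mb = 0.641 GB.
Saving: 88.185 − 0.641 = 87.544 GB.

87.54 GB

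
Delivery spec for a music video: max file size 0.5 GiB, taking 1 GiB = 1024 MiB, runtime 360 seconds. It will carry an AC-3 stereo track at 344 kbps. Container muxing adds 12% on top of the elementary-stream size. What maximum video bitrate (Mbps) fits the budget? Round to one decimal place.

10.3 Mbps

Budget: 0.5 GiB = 4295.0 Mb.
Stream payload after overhead: 4295.0 / 1.12 = 3834.8 Mb.
Total bitrate budget: 3834.8 Mb / 360 s = 10.652 Mbps.
Audio: 344 kbps = 0.344 Mbps.
Video: 10.652 − 0.344 = 10.308 Mbps.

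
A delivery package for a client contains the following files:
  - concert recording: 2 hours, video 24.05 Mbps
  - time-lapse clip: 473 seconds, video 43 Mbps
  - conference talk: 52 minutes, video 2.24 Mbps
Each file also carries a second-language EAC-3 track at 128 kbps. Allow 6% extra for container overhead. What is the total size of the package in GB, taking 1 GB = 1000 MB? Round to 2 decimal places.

Audio: 128 kbps = 0.128 Mbps.
concert recording: 24.178 Mbps × 7200 s × 1.06 = 184526.5 Mb
time-lapse clip: 43.128 Mbps × 473 s × 1.06 = 21623.5 Mb
conference talk: 2.368 Mbps × 3120 s × 1.06 = 7831.4 Mb
Total: 213981.5 Mb = 26747.7 MB.
= 26.75 GB.

26.75 GB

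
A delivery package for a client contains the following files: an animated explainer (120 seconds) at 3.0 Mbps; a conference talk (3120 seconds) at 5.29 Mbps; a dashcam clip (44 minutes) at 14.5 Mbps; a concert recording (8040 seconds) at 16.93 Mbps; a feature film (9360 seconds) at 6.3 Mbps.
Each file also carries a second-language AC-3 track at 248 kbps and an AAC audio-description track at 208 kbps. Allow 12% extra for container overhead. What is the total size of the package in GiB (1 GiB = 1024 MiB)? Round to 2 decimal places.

Audio total: 248 + 208 = 456 kbps = 0.456 Mbps.
animated explainer: 3.456 Mbps × 120 s × 1.12 = 464.5 Mb
conference talk: 5.746 Mbps × 3120 s × 1.12 = 20078.8 Mb
dashcam clip: 14.956 Mbps × 2640 s × 1.12 = 44221.9 Mb
concert recording: 17.386 Mbps × 8040 s × 1.12 = 156557.5 Mb
feature film: 6.756 Mbps × 9360 s × 1.12 = 70824.5 Mb
Total: 292147.2 Mb = 36518.4 MB.
= 34.01 GiB.

34.01 GiB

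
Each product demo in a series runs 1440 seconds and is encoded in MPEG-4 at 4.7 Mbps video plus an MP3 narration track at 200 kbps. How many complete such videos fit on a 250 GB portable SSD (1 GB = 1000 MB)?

283

Audio: 200 kbps = 0.200 Mbps.
Total bitrate: 4.900 Mbps.
Per item: 4.900 Mbps × 1440 s = 7,056 Mb = 882.0 MB.
Capacity: 250 GB = 2,000,000 Mb; 283.45 items → 283 complete.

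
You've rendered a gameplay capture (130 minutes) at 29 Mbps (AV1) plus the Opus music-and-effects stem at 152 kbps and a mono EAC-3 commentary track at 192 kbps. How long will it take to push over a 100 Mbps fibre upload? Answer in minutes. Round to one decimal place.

38.1 minutes

130 min = 7800 s
Audio total: 152 + 192 = 344 kbps = 0.344 Mbps.
Total bitrate: 29.344 Mbps.
File: 29.344 Mbps × 7800 s = 228883.2 Mb.
At 100 Mbps: 228883.2 / 100 = 2288.8 s ≈ 38.1 minutes.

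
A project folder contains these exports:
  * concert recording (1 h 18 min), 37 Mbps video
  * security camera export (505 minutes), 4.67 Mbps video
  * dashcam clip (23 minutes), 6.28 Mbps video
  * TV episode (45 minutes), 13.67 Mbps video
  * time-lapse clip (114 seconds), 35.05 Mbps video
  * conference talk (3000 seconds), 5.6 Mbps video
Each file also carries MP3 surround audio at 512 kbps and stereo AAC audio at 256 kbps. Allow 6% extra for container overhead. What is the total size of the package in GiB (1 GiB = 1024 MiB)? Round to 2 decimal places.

Audio total: 512 + 256 = 768 kbps = 0.768 Mbps.
concert recording: 37.768 Mbps × 4680 s × 1.06 = 187359.5 Mb
security camera export: 5.438 Mbps × 30300 s × 1.06 = 174657.7 Mb
dashcam clip: 7.048 Mbps × 1380 s × 1.06 = 10309.8 Mb
TV episode: 14.438 Mbps × 2700 s × 1.06 = 41321.6 Mb
time-lapse clip: 35.818 Mbps × 114 s × 1.06 = 4328.2 Mb
conference talk: 6.368 Mbps × 3000 s × 1.06 = 20250.2 Mb
Total: 438227.0 Mb = 54778.4 MB.
= 51.02 GiB.

51.02 GiB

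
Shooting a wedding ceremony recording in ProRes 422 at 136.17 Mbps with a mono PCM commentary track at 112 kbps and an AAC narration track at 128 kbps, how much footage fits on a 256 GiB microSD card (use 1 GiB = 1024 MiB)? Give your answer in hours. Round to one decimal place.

Audio total: 112 + 128 = 240 kbps = 0.240 Mbps.
Total bitrate: 136.17 + 0.240 = 136.410 Mbps.
Capacity: 256 GiB = 2,199,023 Mb.
Recording time: 2,199,023 / 136.410 = 16,121 s ≈ 4.48 hours.

4.5 hours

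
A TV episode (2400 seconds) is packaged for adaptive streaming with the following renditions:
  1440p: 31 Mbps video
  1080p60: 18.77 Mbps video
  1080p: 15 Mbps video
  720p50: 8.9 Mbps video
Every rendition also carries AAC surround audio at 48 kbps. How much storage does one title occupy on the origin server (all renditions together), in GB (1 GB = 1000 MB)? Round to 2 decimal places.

22.16 GB

Audio: 48 kbps = 0.048 Mbps.
Sum of rendition bitrates: (31+0.048) + (18.77+0.048) + (15+0.048) + (8.9+0.048) = 73.862 Mbps.
× 2400 s = 177,269 Mb = 22,159 MB = 22.16 GB.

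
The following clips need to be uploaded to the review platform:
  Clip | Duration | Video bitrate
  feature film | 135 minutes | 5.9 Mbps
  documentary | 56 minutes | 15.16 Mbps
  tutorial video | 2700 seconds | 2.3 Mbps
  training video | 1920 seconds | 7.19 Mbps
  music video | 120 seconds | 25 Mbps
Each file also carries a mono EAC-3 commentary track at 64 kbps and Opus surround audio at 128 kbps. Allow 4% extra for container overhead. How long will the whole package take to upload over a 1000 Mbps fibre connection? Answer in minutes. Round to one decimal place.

2.2 minutes

Audio total: 64 + 128 = 192 kbps = 0.192 Mbps.
feature film: 6.092 Mbps × 8100 s × 1.04 = 51319.0 Mb
documentary: 15.352 Mbps × 3360 s × 1.04 = 53646.0 Mb
tutorial video: 2.492 Mbps × 2700 s × 1.04 = 6997.5 Mb
training video: 7.382 Mbps × 1920 s × 1.04 = 14740.4 Mb
music video: 25.192 Mbps × 120 s × 1.04 = 3144.0 Mb
Total: 129846.9 Mb = 16230.9 MB.
At 1000 Mbps: 129846.9 / 1000 = 130 s ≈ 2.16 minutes.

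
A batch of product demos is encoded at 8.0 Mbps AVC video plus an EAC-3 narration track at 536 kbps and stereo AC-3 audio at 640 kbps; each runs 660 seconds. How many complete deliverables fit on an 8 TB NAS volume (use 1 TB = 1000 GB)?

Audio total: 536 + 640 = 1176 kbps = 1.176 Mbps.
Total bitrate: 9.176 Mbps.
Per item: 9.176 Mbps × 660 s = 6,056 Mb = 757.0 MB.
Capacity: 8 TB = 64,000,000 Mb; 10567.75 items → 10567 complete.

10567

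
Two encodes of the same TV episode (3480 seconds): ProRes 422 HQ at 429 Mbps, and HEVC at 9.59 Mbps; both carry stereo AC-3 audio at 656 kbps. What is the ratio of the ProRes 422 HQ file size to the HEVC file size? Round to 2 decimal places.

41.93

Audio: 656 kbps = 0.656 Mbps.
ProRes 422 HQ: 429.656 Mbps × 3480 s = 1495202.9 Mb = 174.065 GiB.
HEVC: 10.246 Mbps × 3480 s = 35656.1 Mb = 4.151 GiB.
Ratio: 174.065 / 4.151 = 41.934.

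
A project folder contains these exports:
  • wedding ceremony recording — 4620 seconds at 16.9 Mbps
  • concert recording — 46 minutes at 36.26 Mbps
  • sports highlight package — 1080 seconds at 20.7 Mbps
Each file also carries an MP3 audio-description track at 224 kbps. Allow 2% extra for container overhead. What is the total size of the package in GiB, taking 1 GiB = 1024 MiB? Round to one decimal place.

24.0 GiB

Audio: 224 kbps = 0.224 Mbps.
wedding ceremony recording: 17.124 Mbps × 4620 s × 1.02 = 80695.1 Mb
concert recording: 36.484 Mbps × 2760 s × 1.02 = 102709.8 Mb
sports highlight package: 20.924 Mbps × 1080 s × 1.02 = 23049.9 Mb
Total: 206454.8 Mb = 25806.8 MB.
= 24.03 GiB.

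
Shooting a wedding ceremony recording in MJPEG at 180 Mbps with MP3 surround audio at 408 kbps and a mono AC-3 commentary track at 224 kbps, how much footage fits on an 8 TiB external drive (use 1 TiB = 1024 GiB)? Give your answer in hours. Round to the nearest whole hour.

108 hours

Audio total: 408 + 224 = 632 kbps = 0.632 Mbps.
Total bitrate: 180 + 0.632 = 180.632 Mbps.
Capacity: 8 TiB = 70,368,744 Mb.
Recording time: 70,368,744 / 180.632 = 389,570 s ≈ 108 hours.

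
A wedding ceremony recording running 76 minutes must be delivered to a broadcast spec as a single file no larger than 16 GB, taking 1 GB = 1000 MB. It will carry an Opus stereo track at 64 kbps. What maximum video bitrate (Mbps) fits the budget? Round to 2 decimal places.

28.01 Mbps

Budget: 16 GB = 128000.0 Mb.
76 min = 4560 s
Total bitrate budget: 128000.0 Mb / 4560 s = 28.070 Mbps.
Audio: 64 kbps = 0.064 Mbps.
Video: 28.070 − 0.064 = 28.006 Mbps.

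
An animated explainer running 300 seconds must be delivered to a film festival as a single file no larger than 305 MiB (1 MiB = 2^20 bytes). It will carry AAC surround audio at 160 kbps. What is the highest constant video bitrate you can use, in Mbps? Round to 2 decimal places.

Budget: 305 MiB = 2558.5 Mb.
Total bitrate budget: 2558.5 Mb / 300 s = 8.528 Mbps.
Audio: 160 kbps = 0.160 Mbps.
Video: 8.528 − 0.160 = 8.368 Mbps.

8.37 Mbps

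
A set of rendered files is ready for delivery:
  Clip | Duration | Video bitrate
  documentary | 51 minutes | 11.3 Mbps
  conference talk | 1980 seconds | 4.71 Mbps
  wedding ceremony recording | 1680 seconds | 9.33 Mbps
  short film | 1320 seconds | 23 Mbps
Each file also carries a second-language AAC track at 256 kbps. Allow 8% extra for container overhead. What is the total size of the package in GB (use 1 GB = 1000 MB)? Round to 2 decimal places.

12.42 GB

Audio: 256 kbps = 0.256 Mbps.
documentary: 11.556 Mbps × 3060 s × 1.08 = 38190.3 Mb
conference talk: 4.966 Mbps × 1980 s × 1.08 = 10619.3 Mb
wedding ceremony recording: 9.586 Mbps × 1680 s × 1.08 = 17392.8 Mb
short film: 23.256 Mbps × 1320 s × 1.08 = 33153.8 Mb
Total: 99356.2 Mb = 12419.5 MB.
= 12.42 GB.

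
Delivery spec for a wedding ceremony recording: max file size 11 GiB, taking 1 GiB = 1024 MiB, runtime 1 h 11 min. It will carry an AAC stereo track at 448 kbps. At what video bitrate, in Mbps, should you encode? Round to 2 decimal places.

Budget: 11 GiB = 94489.3 Mb.
1 h 11 min = 71 min = 4260 s
Total bitrate budget: 94489.3 Mb / 4260 s = 22.181 Mbps.
Audio: 448 kbps = 0.448 Mbps.
Video: 22.181 − 0.448 = 21.733 Mbps.

21.73 Mbps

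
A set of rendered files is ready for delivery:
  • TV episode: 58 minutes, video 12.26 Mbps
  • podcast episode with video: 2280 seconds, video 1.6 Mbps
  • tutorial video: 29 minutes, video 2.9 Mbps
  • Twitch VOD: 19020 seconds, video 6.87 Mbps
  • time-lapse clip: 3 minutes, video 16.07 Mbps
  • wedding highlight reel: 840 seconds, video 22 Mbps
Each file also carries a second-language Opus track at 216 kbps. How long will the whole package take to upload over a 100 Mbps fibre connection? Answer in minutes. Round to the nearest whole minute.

35 minutes

Audio: 216 kbps = 0.216 Mbps.
TV episode: 12.476 Mbps × 3480 s = 43416.5 Mb
podcast episode with video: 1.816 Mbps × 2280 s = 4140.5 Mb
tutorial video: 3.116 Mbps × 1740 s = 5421.8 Mb
Twitch VOD: 7.086 Mbps × 19020 s = 134775.7 Mb
time-lapse clip: 16.286 Mbps × 180 s = 2931.5 Mb
wedding highlight reel: 22.216 Mbps × 840 s = 18661.4 Mb
Total: 209347.4 Mb = 26168.4 MB.
At 100 Mbps: 209347.4 / 100 = 2093 s ≈ 34.9 minutes.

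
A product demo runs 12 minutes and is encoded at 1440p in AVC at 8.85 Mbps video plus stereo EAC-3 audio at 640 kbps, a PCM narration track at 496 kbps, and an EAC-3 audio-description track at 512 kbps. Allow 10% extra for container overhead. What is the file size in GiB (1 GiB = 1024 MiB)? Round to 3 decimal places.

0.968 GiB

12 min = 720 s
Audio total: 640 + 496 + 512 = 1648 kbps = 1.648 Mbps.
Total bitrate: 8.85 + 1.648 = 10.498 Mbps.
Stream data: 10.498 Mbps × 720 s = 7558.6 Mb.
With 10% container overhead: ×1.10.
8,314 Mb = 1,039,302,000 bytes ÷ 1,073,741,824 = 0.9679 GiB.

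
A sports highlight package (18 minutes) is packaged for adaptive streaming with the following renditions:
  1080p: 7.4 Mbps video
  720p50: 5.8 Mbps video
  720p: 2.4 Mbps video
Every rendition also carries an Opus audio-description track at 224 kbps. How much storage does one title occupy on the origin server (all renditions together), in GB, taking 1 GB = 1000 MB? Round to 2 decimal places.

2.20 GB

18 min = 1080 s
Audio: 224 kbps = 0.224 Mbps.
Sum of rendition bitrates: (7.4+0.224) + (5.8+0.224) + (2.4+0.224) = 16.272 Mbps.
× 1080 s = 17,574 Mb = 2,197 MB = 2.197 GB.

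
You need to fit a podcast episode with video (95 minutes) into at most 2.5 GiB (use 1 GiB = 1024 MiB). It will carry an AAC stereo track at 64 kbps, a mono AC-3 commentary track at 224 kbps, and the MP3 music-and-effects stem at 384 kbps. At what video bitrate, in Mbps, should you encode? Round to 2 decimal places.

3.10 Mbps

Budget: 2.5 GiB = 21474.8 Mb.
95 min = 5700 s
Total bitrate budget: 21474.8 Mb / 5700 s = 3.768 Mbps.
Audio total: 64 + 224 + 384 = 672 kbps = 0.672 Mbps.
Video: 3.768 − 0.672 = 3.096 Mbps.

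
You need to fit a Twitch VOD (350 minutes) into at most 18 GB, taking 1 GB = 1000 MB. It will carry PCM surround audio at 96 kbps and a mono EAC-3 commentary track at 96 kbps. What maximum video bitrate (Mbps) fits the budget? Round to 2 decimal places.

6.67 Mbps

Budget: 18 GB = 144000.0 Mb.
350 min = 21000 s
Total bitrate budget: 144000.0 Mb / 21000 s = 6.857 Mbps.
Audio total: 96 + 96 = 192 kbps = 0.192 Mbps.
Video: 6.857 − 0.192 = 6.665 Mbps.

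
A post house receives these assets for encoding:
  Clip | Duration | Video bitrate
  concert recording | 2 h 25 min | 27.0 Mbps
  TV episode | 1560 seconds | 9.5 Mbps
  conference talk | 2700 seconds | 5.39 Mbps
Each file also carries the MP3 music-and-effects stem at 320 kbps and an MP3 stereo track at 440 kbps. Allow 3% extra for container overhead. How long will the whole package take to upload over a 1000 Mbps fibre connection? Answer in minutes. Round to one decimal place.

4.7 minutes

Audio total: 320 + 440 = 760 kbps = 0.760 Mbps.
concert recording: 27.760 Mbps × 8700 s × 1.03 = 248757.4 Mb
TV episode: 10.260 Mbps × 1560 s × 1.03 = 16485.8 Mb
conference talk: 6.150 Mbps × 2700 s × 1.03 = 17103.2 Mb
Total: 282346.3 Mb = 35293.3 MB.
At 1000 Mbps: 282346.3 / 1000 = 282 s ≈ 4.71 minutes.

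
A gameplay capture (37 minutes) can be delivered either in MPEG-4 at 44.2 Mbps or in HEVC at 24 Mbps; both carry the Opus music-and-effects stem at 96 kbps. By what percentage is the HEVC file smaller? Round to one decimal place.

45.6%

37 min = 2220 s
Audio: 96 kbps = 0.096 Mbps.
MPEG-4: 44.296 Mbps × 2220 s = 98337.1 Mb = 11.448 GiB.
HEVC: 24.096 Mbps × 2220 s = 53493.1 Mb = 6.227 GiB.
Reduction: (1 − 6.227/11.448) × 100 = 45.60%.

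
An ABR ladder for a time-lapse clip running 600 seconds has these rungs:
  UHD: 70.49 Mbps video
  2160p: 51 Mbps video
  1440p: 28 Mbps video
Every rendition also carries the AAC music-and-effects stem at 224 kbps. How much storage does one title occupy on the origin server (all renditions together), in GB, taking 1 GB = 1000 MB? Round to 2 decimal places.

Audio: 224 kbps = 0.224 Mbps.
Sum of rendition bitrates: (70.49+0.224) + (51+0.224) + (28+0.224) = 150.162 Mbps.
× 600 s = 90,097 Mb = 11,262 MB = 11.26 GB.

11.26 GB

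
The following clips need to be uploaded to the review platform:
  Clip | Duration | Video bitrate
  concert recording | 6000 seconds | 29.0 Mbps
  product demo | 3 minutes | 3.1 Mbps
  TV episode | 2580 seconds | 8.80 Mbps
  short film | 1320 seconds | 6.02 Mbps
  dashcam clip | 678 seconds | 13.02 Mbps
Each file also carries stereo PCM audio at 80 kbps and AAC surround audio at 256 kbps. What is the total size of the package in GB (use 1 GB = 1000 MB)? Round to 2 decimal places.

Audio total: 80 + 256 = 336 kbps = 0.336 Mbps.
concert recording: 29.336 Mbps × 6000 s = 176016.0 Mb
product demo: 3.436 Mbps × 180 s = 618.5 Mb
TV episode: 9.136 Mbps × 2580 s = 23570.9 Mb
short film: 6.356 Mbps × 1320 s = 8389.9 Mb
dashcam clip: 13.356 Mbps × 678 s = 9055.4 Mb
Total: 217650.6 Mb = 27206.3 MB.
= 27.21 GB.

27.21 GB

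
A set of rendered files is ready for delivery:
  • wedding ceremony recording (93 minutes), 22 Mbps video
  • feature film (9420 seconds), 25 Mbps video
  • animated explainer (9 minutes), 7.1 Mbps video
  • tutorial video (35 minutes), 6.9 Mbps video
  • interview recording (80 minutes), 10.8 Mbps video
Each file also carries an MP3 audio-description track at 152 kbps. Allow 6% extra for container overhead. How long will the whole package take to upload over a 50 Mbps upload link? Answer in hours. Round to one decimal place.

2.5 hours

Audio: 152 kbps = 0.152 Mbps.
wedding ceremony recording: 22.152 Mbps × 5580 s × 1.06 = 131024.6 Mb
feature film: 25.152 Mbps × 9420 s × 1.06 = 251147.8 Mb
animated explainer: 7.252 Mbps × 540 s × 1.06 = 4151.0 Mb
tutorial video: 7.052 Mbps × 2100 s × 1.06 = 15697.8 Mb
interview recording: 10.952 Mbps × 4800 s × 1.06 = 55723.8 Mb
Total: 457745.0 Mb = 57218.1 MB.
At 50 Mbps: 457745.0 / 50 = 9155 s ≈ 2.54 hours.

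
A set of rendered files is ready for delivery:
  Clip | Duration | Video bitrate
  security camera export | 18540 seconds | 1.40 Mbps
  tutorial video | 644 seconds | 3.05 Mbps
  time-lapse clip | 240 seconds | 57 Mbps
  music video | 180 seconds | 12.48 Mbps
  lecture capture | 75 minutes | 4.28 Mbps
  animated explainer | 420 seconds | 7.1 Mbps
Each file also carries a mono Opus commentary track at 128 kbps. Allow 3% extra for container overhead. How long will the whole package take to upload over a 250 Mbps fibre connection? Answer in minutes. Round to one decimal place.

Audio: 128 kbps = 0.128 Mbps.
security camera export: 1.528 Mbps × 18540 s × 1.03 = 29179.0 Mb
tutorial video: 3.178 Mbps × 644 s × 1.03 = 2108.0 Mb
time-lapse clip: 57.128 Mbps × 240 s × 1.03 = 14122.0 Mb
music video: 12.608 Mbps × 180 s × 1.03 = 2337.5 Mb
lecture capture: 4.408 Mbps × 4500 s × 1.03 = 20431.1 Mb
animated explainer: 7.228 Mbps × 420 s × 1.03 = 3126.8 Mb
Total: 71304.5 Mb = 8913.1 MB.
At 250 Mbps: 71304.5 / 250 = 285 s ≈ 4.75 minutes.

4.8 minutes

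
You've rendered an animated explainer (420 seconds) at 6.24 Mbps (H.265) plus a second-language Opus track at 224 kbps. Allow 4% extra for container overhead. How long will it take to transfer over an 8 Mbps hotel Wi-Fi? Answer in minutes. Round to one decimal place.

Audio: 224 kbps = 0.224 Mbps.
Total bitrate: 6.464 Mbps.
File: 6.464 Mbps × 420 s = 2714.9 Mb.
With 4% container overhead: ×1.04. → 2823.5 Mb.
At 8 Mbps: 2823.5 / 8 = 352.9 s ≈ 5.88 minutes.

5.9 minutes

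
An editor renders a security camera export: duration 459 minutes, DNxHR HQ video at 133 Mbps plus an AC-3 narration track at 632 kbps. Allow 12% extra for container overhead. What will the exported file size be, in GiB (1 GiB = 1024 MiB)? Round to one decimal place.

459 min = 27540 s
Audio: 632 kbps = 0.632 Mbps.
Total bitrate: 133 + 0.632 = 133.632 Mbps.
Stream data: 133.632 Mbps × 27540 s = 3680225.3 Mb.
With 12% container overhead: ×1.12.
4,121,852 Mb = 515,231,539,200 bytes ÷ 1,073,741,824 = 479.8 GiB.

479.8 GiB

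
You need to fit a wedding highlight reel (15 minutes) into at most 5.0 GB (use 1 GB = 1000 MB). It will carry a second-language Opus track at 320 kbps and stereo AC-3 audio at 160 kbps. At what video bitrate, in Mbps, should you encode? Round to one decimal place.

44.0 Mbps

Budget: 5.0 GB = 40000.0 Mb.
15 min = 900 s
Total bitrate budget: 40000.0 Mb / 900 s = 44.444 Mbps.
Audio total: 320 + 160 = 480 kbps = 0.480 Mbps.
Video: 44.444 − 0.480 = 43.964 Mbps.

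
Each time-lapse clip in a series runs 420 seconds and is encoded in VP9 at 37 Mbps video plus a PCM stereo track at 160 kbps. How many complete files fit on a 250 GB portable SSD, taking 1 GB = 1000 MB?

128

Audio: 160 kbps = 0.160 Mbps.
Total bitrate: 37.160 Mbps.
Per item: 37.160 Mbps × 420 s = 15,607 Mb = 1,951 MB.
Capacity: 250 GB = 2,000,000 Mb; 128.15 items → 128 complete.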